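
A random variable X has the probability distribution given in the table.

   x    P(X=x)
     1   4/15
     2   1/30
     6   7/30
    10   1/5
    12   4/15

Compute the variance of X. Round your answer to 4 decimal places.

19.1289

E[X] = (4/15)·1 + (1/30)·2 + (7/30)·6 + (1/5)·10 + (4/15)·12 = 104/15
E[X²] = (4/15)·1 + (1/30)·4 + (7/30)·36 + (1/5)·100 + (4/15)·144 = 336/5
Var(X) = 336/5 − (104/15)² = 4304/225 ≈ 19.1289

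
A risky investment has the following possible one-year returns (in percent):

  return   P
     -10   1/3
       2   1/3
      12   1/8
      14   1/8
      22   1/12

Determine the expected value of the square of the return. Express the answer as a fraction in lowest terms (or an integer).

235/2

E[X²] = (1/3)·100 + (1/3)·4 + (1/8)·144 + (1/8)·196 + (1/12)·484
     = 235/2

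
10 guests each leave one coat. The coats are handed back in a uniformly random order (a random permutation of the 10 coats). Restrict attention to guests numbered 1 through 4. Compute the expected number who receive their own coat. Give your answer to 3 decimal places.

Let Xᵢ = 1 if person i gets their own coat. For each i, P(Xᵢ=1) = 1/10.
By linearity of expectation, E[X₁+…+X_4] = 4·(1/10) = 2/5.
≈ 0.400

0.400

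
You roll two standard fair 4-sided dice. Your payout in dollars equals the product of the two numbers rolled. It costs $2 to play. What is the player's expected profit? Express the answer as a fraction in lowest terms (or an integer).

17/4 dollars

Distribution of the product of the two numbers rolled: 1 w.p. 1/16, 2 w.p. 1/8, 3 w.p. 1/8, 4 w.p. 3/16, 6 w.p. 1/8, 8 w.p. 1/8, …
E[payout] = (1/16)·1 + (1/8)·2 + (1/8)·3 + (3/16)·4 + (1/8)·6 + (1/8)·8 + (1/16)·9 + (1/8)·12 + (1/16)·16 = 25/4
Expected profit = 25/4 − 2 = 17/4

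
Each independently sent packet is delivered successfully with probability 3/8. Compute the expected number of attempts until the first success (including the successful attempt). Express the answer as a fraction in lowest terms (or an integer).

For a geometric distribution, E[trials] = 1/p = 1/(3/8) = 8/3.

8/3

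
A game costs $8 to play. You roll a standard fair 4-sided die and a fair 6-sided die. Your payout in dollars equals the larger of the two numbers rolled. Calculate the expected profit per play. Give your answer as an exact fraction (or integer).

-49/12 dollars

Distribution of the larger of the two numbers rolled: 1 w.p. 1/24, 2 w.p. 1/8, 3 w.p. 5/24, 4 w.p. 7/24, 5 w.p. 1/6, 6 w.p. 1/6
E[payout] = (1/24)·1 + (1/8)·2 + (5/24)·3 + (7/24)·4 + (1/6)·5 + (1/6)·6 = 47/12
Expected profit = 47/12 − 8 = -49/12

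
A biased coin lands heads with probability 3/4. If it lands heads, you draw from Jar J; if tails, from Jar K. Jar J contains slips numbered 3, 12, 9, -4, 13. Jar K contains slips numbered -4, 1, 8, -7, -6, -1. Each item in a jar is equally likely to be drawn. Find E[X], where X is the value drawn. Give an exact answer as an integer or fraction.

183/40

E[X | Jar J] = (3 + 12 + 9 − 4 + 13)/5 = 33/5
E[X | Jar K] = (-4 + 1 + 8 − 7 − 6 − 1)/6 = -3/2
E[X] = (3/4)·33/5 + (1/4)·(-3/2) = 183/40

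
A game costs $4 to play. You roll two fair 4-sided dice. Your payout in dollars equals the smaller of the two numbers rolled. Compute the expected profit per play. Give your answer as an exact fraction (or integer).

Distribution of the smaller of the two numbers rolled: 1 w.p. 7/16, 2 w.p. 5/16, 3 w.p. 3/16, 4 w.p. 1/16
E[payout] = (7/16)·1 + (5/16)·2 + (3/16)·3 + (1/16)·4 = 15/8
Expected profit = 15/8 − 4 = -17/8

-17/8 dollars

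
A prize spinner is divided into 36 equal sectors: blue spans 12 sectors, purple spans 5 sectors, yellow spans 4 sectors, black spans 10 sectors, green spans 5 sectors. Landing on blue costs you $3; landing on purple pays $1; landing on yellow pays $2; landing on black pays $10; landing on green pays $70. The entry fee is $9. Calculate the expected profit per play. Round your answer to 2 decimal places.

E[payout] = (12/36)·(-3) + (5/36)·1 + (4/36)·2 + (10/36)·10 + (5/36)·70 = 427/36
Expected profit = 427/36 − 9 = 103/36 ≈ $2.86

$2.86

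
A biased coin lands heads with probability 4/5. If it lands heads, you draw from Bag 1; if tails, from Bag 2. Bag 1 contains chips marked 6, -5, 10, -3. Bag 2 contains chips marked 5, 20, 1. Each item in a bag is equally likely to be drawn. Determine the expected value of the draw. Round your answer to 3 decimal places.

3.333

E[X | Bag 1] = (6 − 5 + 10 − 3)/4 = 2
E[X | Bag 2] = (5 + 20 + 1)/3 = 26/3
E[X] = (4/5)·2 + (1/5)·26/3 = 10/3 ≈ 3.333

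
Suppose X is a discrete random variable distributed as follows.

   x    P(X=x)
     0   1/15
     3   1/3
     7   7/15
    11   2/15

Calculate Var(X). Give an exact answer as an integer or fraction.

2054/225

E[X] = (1/15)·0 + (1/3)·3 + (7/15)·7 + (2/15)·11 = 86/15
E[X²] = (1/15)·0 + (1/3)·9 + (7/15)·49 + (2/15)·121 = 42
Var(X) = 42 − (86/15)² = 2054/225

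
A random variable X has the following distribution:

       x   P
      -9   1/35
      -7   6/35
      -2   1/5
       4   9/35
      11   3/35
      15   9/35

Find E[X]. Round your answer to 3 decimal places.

3.971

E[X] = (1/35)·(-9) + (6/35)·(-7) + (1/5)·(-2) + (9/35)·4 + (3/35)·11 + (9/35)·15
     = 139/35 ≈ 3.971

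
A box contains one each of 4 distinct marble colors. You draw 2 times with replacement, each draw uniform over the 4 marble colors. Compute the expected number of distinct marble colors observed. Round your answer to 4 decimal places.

Let Xⱼ=1 if type j appears at least once. P(Xⱼ=1) = 1 − ((4−1)/4)^2 = 7/16.
E[#distinct] = 4·7/16 = 7/4.
≈ 1.7500

1.7500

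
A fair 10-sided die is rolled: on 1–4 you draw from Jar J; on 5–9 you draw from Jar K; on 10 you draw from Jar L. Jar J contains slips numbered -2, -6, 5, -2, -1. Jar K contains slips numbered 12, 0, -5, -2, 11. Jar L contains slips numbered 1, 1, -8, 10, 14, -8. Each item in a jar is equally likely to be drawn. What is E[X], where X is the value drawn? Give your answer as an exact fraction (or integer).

E[X | Jar J] = (-2 − 6 + 5 − 2 − 1)/5 = -6/5
E[X | Jar K] = (12 + 0 − 5 − 2 + 11)/5 = 16/5
E[X | Jar L] = (1 + 1 − 8 + 10 + 14 − 8)/6 = 5/3
E[X] = (2/5)·(-6/5) + (1/2)·16/5 + (1/10)·5/3 = 193/150

193/150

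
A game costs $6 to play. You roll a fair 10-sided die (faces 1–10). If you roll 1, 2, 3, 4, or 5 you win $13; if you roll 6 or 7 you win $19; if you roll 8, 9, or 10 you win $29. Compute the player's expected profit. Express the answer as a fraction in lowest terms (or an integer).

E[payout] = (1/2)·13 + (1/5)·19 + (3/10)·29 = 19
Expected profit = 19 − 6 = 13

$13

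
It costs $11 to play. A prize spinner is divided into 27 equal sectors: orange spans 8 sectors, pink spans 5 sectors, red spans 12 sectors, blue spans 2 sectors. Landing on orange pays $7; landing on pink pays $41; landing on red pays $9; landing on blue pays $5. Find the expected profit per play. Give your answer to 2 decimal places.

$3.04

E[payout] = (8/27)·7 + (5/27)·41 + (12/27)·9 + (2/27)·5 = 379/27
Expected profit = 379/27 − 11 = 82/27 ≈ $3.04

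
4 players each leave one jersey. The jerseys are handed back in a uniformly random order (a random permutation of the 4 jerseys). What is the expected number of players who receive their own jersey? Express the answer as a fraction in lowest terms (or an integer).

Let Xᵢ = 1 if person i gets their own jersey. For each i, P(Xᵢ=1) = 1/4.
By linearity of expectation, E[X₁+…+X_4] = 4·(1/4) = 1.

1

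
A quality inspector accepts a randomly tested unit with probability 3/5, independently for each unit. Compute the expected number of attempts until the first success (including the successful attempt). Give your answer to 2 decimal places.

1.67

For a geometric distribution, E[trials] = 1/p = 1/(3/5) = 5/3.
≈ 1.67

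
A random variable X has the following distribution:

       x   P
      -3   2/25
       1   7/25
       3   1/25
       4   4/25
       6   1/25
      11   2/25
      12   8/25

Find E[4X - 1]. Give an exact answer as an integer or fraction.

E[4x-1] = (2/25)·(-13) + (7/25)·3 + (1/25)·11 + (4/25)·15 + (1/25)·23 + (2/25)·43 + (8/25)·47
     = 551/25

551/25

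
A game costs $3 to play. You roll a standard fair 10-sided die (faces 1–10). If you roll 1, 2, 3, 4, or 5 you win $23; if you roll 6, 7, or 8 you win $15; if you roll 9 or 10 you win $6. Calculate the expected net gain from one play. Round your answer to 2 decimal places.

E[payout] = (1/5)·6 + (3/10)·15 + (1/2)·23 = 86/5
Expected profit = 86/5 − 3 = 71/5 ≈ $14.20

$14.20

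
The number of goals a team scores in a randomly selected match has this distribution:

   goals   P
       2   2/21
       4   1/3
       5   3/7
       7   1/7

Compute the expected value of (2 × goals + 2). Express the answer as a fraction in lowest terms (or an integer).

E[2x+2] = (2/21)·6 + (1/3)·10 + (3/7)·12 + (1/7)·16
     = 34/3

34/3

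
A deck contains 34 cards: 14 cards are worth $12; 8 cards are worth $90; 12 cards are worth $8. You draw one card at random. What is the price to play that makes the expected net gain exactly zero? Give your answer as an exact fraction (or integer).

E[payout] = (14/34)·12 + (8/34)·90 + (12/34)·8 = 492/17
Fair fee = E[payout] = 492/17

492/17 dollars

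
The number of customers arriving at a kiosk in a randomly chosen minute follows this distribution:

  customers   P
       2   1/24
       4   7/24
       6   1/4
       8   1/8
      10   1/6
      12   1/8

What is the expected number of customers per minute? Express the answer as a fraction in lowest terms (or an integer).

83/12

E[X] = (1/24)·2 + (7/24)·4 + (1/4)·6 + (1/8)·8 + (1/6)·10 + (1/8)·12
     = 83/12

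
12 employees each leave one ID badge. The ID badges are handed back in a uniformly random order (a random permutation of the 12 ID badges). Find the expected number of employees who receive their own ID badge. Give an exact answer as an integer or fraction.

Let Xᵢ = 1 if person i gets their own ID badge. For each i, P(Xᵢ=1) = 1/12.
By linearity of expectation, E[X₁+…+X_12] = 12·(1/12) = 1.

1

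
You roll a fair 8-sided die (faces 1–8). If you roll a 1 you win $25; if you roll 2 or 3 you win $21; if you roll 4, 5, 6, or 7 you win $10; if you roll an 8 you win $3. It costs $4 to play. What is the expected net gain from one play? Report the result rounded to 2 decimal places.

$9.75

E[payout] = (1/8)·3 + (1/2)·10 + (1/4)·21 + (1/8)·25 = 55/4
Expected profit = 55/4 − 4 = 39/4 ≈ $9.75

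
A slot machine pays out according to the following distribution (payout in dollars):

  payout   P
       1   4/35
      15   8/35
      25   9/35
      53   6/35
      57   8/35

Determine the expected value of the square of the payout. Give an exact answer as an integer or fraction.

E[X²] = (4/35)·1 + (8/35)·225 + (9/35)·625 + (6/35)·2809 + (8/35)·3249
     = 10055/7

10055/7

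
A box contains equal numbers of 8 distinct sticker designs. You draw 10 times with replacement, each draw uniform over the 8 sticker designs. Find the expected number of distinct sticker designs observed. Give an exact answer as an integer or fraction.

Let Xⱼ=1 if type j appears at least once. P(Xⱼ=1) = 1 − ((8−1)/8)^10 = 791266575/1073741824.
E[#distinct] = 8·791266575/1073741824 = 791266575/134217728.

791266575/134217728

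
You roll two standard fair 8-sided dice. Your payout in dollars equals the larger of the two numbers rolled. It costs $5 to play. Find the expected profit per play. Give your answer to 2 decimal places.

Distribution of the larger of the two numbers rolled: 1 w.p. 1/64, 2 w.p. 3/64, 3 w.p. 5/64, 4 w.p. 7/64, 5 w.p. 9/64, 6 w.p. 11/64, …
E[payout] = (1/64)·1 + (3/64)·2 + (5/64)·3 + (7/64)·4 + (9/64)·5 + (11/64)·6 + (13/64)·7 + (15/64)·8 = 93/16
Expected profit = 93/16 − 5 = 13/16 ≈ $0.81

$0.81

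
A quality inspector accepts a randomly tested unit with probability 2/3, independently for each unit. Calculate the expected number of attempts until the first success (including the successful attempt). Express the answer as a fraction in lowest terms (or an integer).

For a geometric distribution, E[trials] = 1/p = 1/(2/3) = 3/2.

3/2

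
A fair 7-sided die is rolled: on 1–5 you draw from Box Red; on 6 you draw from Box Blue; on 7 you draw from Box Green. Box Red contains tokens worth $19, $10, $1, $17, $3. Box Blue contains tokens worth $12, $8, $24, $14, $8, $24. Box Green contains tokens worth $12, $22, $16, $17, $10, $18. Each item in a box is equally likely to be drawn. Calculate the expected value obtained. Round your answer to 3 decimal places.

E[X | Box Red] = (19 + 10 + 1 + 17 + 3)/5 = 10
E[X | Box Blue] = (12 + 8 + 24 + 14 + 8 + 24)/6 = 15
E[X | Box Green] = (12 + 22 + 16 + 17 + 10 + 18)/6 = 95/6
E[X] = (5/7)·10 + (1/7)·15 + (1/7)·95/6 = 485/42 ≈ 11.548

$11.548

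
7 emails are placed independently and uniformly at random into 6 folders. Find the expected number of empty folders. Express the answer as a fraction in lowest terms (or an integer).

78125/46656

Let Xⱼ=1 if folder j is empty. P(Xⱼ=1) = ((6-1)/6)^7 = 78125/279936.
By linearity, E[#empty] = 6·78125/279936 = 78125/46656.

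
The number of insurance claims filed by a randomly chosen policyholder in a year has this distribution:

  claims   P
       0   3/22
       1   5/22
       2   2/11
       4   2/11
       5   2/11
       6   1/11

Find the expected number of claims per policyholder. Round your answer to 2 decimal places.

E[X] = (3/22)·0 + (5/22)·1 + (2/11)·2 + (2/11)·4 + (2/11)·5 + (1/11)·6
     = 61/22 ≈ 2.77

2.77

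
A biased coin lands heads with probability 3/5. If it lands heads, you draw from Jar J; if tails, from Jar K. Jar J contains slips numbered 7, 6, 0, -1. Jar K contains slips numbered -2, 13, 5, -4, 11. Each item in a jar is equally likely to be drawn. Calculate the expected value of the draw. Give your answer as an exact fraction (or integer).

E[X | Jar J] = (7 + 6 + 0 − 1)/4 = 3
E[X | Jar K] = (-2 + 13 + 5 − 4 + 11)/5 = 23/5
E[X] = (3/5)·3 + (2/5)·23/5 = 91/25

91/25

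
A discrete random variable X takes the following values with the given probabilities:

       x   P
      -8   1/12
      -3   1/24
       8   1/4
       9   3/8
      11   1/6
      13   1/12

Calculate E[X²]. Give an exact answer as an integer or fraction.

E[X²] = (1/12)·64 + (1/24)·9 + (1/4)·64 + (3/8)·81 + (1/6)·121 + (1/12)·169
     = 259/3

259/3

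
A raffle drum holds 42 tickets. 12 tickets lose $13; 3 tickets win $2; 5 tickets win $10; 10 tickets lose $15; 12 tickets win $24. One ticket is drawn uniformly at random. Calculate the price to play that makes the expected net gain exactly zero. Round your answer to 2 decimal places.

$0.90

E[payout] = (12/42)·(-13) + (3/42)·2 + (5/42)·10 + (10/42)·(-15) + (12/42)·24 = 19/21
Fair fee = E[payout] = 19/21 ≈ $0.90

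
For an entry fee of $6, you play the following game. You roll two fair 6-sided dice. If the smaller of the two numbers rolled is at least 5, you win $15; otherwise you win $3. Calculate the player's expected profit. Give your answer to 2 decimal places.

E[payout] = (8/9)·3 + (1/9)·15 = 13/3
Expected profit = 13/3 − 6 = -5/3 ≈ -$1.67

-$1.67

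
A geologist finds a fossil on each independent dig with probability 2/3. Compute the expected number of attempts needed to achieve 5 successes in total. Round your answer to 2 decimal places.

By linearity (sum of 5 independent geometric waits), E[trials] = 5/p = 5/(2/3) = 15/2.
≈ 7.50

7.50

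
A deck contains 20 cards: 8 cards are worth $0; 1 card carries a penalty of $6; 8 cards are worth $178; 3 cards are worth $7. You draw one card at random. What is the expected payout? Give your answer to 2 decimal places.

E[payout] = (8/20)·0 + (1/20)·(-6) + (8/20)·178 + (3/20)·7 = 1439/20
≈ $71.95

$71.95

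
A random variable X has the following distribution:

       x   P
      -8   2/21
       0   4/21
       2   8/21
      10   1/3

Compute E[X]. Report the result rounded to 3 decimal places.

E[X] = (2/21)·(-8) + (4/21)·0 + (8/21)·2 + (1/3)·10
     = 10/3 ≈ 3.333

3.333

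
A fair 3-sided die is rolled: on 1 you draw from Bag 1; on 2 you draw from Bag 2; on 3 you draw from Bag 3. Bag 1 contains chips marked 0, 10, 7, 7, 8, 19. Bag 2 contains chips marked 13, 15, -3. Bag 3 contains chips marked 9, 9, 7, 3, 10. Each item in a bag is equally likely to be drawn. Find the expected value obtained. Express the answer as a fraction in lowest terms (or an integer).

733/90

E[X | Bag 1] = (0 + 10 + 7 + 7 + 8 + 19)/6 = 17/2
E[X | Bag 2] = (13 + 15 − 3)/3 = 25/3
E[X | Bag 3] = (9 + 9 + 7 + 3 + 10)/5 = 38/5
E[X] = (1/3)·17/2 + (1/3)·25/3 + (1/3)·38/5 = 733/90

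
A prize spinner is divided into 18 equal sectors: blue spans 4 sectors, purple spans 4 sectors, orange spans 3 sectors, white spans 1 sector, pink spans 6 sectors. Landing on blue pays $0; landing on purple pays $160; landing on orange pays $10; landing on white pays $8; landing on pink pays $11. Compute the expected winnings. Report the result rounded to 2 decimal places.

E[payout] = (4/18)·0 + (4/18)·160 + (3/18)·10 + (1/18)·8 + (6/18)·11 = 124/3
≈ $41.33

$41.33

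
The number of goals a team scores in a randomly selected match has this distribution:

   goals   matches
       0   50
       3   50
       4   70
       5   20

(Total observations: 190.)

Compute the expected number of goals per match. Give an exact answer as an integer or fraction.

Total = 190, so P(goals=0) = 50/190, etc.
E[X] = (5/19)·0 + (5/19)·3 + (7/19)·4 + (2/19)·5
     = 53/19

53/19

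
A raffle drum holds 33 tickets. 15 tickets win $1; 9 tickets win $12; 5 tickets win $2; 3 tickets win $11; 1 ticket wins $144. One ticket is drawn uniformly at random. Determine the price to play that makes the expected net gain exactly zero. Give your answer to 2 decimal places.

E[payout] = (15/33)·1 + (9/33)·12 + (5/33)·2 + (3/33)·11 + (1/33)·144 = 310/33
Fair fee = E[payout] = 310/33 ≈ $9.39

$9.39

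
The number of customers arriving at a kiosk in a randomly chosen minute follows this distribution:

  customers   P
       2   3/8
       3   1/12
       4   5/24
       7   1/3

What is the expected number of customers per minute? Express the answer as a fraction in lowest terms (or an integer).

25/6

E[X] = (3/8)·2 + (1/12)·3 + (5/24)·4 + (1/3)·7
     = 25/6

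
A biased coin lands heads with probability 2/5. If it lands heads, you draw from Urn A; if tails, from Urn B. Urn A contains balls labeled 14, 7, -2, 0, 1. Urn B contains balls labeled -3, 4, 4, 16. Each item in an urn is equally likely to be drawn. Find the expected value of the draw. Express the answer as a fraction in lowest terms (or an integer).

19/4

E[X | Urn A] = (14 + 7 − 2 + 0 + 1)/5 = 4
E[X | Urn B] = (-3 + 4 + 4 + 16)/4 = 21/4
E[X] = (2/5)·4 + (3/5)·21/4 = 19/4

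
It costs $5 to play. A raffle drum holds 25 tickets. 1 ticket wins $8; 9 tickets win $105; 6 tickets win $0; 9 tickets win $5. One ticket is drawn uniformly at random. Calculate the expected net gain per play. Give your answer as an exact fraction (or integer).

E[payout] = (1/25)·8 + (9/25)·105 + (6/25)·0 + (9/25)·5 = 998/25
Expected profit = 998/25 − 5 = 873/25

873/25 dollars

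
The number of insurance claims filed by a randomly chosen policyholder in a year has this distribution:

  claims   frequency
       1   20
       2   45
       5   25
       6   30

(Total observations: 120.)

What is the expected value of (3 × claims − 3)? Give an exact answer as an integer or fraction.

Total = 120, so P(claims=1) = 20/120, etc.
E[3x-3] = (1/6)·0 + (3/8)·3 + (5/24)·12 + (1/4)·15
     = 59/8

59/8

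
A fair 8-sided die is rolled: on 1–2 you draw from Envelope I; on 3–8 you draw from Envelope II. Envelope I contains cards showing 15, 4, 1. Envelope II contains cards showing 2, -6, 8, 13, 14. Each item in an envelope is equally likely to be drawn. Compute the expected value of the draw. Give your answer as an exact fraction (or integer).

E[X | Envelope I] = (15 + 4 + 1)/3 = 20/3
E[X | Envelope II] = (2 − 6 + 8 + 13 + 14)/5 = 31/5
E[X] = (1/4)·20/3 + (3/4)·31/5 = 379/60

379/60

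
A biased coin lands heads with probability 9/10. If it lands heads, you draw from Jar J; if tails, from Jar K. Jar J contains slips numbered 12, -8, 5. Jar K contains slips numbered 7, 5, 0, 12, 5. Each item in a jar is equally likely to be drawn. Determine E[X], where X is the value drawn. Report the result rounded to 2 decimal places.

3.28

E[X | Jar J] = (12 − 8 + 5)/3 = 3
E[X | Jar K] = (7 + 5 + 0 + 12 + 5)/5 = 29/5
E[X] = (9/10)·3 + (1/10)·29/5 = 82/25 ≈ 3.28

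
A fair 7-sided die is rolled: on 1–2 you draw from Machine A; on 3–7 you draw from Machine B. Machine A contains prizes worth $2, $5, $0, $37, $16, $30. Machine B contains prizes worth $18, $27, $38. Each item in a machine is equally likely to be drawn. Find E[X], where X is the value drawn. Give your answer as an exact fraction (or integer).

505/21 dollars

E[X | Machine A] = (2 + 5 + 0 + 37 + 16 + 30)/6 = 15
E[X | Machine B] = (18 + 27 + 38)/3 = 83/3
E[X] = (2/7)·15 + (5/7)·83/3 = 505/21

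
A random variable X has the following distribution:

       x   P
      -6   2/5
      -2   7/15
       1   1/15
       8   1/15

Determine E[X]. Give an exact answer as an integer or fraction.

E[X] = (2/5)·(-6) + (7/15)·(-2) + (1/15)·1 + (1/15)·8
     = -41/15

-41/15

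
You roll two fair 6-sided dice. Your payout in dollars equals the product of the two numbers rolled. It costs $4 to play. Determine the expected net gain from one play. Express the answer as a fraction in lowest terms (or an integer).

Distribution of the product of the two numbers rolled: 1 w.p. 1/36, 2 w.p. 1/18, 3 w.p. 1/18, 4 w.p. 1/12, 5 w.p. 1/18, 6 w.p. 1/9, …
E[payout] = (1/36)·1 + (1/18)·2 + (1/18)·3 + (1/12)·4 + (1/18)·5 + (1/9)·6 + (1/18)·8 + (1/36)·9 + (1/18)·10 + (1/9)·12 + (1/18)·15 + (1/36)·16 + (1/18)·18 + (1/18)·20 + (1/18)·24 + (1/36)·25 + (1/18)·30 + (1/36)·36 = 49/4
Expected profit = 49/4 − 4 = 33/4

33/4 dollars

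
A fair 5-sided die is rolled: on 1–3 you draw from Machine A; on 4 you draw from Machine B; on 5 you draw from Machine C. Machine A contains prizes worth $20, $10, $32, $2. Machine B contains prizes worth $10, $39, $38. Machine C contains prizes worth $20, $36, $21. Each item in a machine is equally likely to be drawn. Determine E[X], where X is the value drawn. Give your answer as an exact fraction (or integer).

E[X | Machine A] = (20 + 10 + 32 + 2)/4 = 16
E[X | Machine B] = (10 + 39 + 38)/3 = 29
E[X | Machine C] = (20 + 36 + 21)/3 = 77/3
E[X] = (3/5)·16 + (1/5)·29 + (1/5)·77/3 = 308/15

308/15 dollars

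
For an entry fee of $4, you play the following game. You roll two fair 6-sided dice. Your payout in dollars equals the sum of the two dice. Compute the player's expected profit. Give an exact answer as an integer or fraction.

Distribution of the sum of the two dice: 2 w.p. 1/36, 3 w.p. 1/18, 4 w.p. 1/12, 5 w.p. 1/9, 6 w.p. 5/36, 7 w.p. 1/6, …
E[payout] = (1/36)·2 + (1/18)·3 + (1/12)·4 + (1/9)·5 + (5/36)·6 + (1/6)·7 + (5/36)·8 + (1/9)·9 + (1/12)·10 + (1/18)·11 + (1/36)·12 = 7
Expected profit = 7 − 4 = 3

$3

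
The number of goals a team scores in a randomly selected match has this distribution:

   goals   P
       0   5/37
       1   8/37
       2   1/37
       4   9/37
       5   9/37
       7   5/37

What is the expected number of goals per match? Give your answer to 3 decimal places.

E[X] = (5/37)·0 + (8/37)·1 + (1/37)·2 + (9/37)·4 + (9/37)·5 + (5/37)·7
     = 126/37 ≈ 3.405

3.405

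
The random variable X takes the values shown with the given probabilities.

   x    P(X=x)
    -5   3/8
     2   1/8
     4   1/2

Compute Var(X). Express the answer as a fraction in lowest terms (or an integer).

1135/64

E[X] = (3/8)·(-5) + (1/8)·2 + (1/2)·4 = 3/8
E[X²] = (3/8)·25 + (1/8)·4 + (1/2)·16 = 143/8
Var(X) = 143/8 − (3/8)² = 1135/64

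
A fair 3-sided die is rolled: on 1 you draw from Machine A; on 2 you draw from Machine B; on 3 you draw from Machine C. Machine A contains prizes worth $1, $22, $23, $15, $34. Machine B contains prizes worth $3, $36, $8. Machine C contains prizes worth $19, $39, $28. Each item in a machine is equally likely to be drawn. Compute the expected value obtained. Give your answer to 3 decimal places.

E[X | Machine A] = (1 + 22 + 23 + 15 + 34)/5 = 19
E[X | Machine B] = (3 + 36 + 8)/3 = 47/3
E[X | Machine C] = (19 + 39 + 28)/3 = 86/3
E[X] = (1/3)·19 + (1/3)·47/3 + (1/3)·86/3 = 190/9 ≈ 21.111

$21.111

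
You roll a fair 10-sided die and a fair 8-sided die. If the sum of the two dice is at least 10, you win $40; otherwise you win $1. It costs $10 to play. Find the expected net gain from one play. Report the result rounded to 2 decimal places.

E[payout] = (9/20)·1 + (11/20)·40 = 449/20
Expected profit = 449/20 − 10 = 249/20 ≈ $12.45

$12.45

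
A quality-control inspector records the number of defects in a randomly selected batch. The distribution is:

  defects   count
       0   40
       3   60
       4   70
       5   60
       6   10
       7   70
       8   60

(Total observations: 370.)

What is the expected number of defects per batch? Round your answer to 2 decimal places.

4.84

Total = 370, so P(defects=0) = 40/370, etc.
E[X] = (4/37)·0 + (6/37)·3 + (7/37)·4 + (6/37)·5 + (1/37)·6 + (7/37)·7 + (6/37)·8
     = 179/37 ≈ 4.84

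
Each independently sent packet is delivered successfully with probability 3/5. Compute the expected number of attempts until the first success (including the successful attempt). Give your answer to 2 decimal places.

For a geometric distribution, E[trials] = 1/p = 1/(3/5) = 5/3.
≈ 1.67

1.67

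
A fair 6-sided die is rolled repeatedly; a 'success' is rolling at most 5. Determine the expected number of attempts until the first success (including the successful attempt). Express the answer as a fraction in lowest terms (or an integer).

6/5

For a geometric distribution, E[trials] = 1/p = 1/(5/6) = 6/5.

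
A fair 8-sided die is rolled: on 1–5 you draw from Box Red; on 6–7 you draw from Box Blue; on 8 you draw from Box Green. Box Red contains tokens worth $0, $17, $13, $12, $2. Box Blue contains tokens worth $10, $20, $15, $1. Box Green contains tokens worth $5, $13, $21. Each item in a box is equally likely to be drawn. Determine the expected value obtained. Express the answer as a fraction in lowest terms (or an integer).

$10

E[X | Box Red] = (0 + 17 + 13 + 12 + 2)/5 = 44/5
E[X | Box Blue] = (10 + 20 + 15 + 1)/4 = 23/2
E[X | Box Green] = (5 + 13 + 21)/3 = 13
E[X] = (5/8)·44/5 + (1/4)·23/2 + (1/8)·13 = 10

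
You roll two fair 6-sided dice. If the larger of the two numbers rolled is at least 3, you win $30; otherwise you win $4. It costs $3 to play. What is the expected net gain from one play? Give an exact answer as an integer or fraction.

E[payout] = (1/9)·4 + (8/9)·30 = 244/9
Expected profit = 244/9 − 3 = 217/9

217/9 dollars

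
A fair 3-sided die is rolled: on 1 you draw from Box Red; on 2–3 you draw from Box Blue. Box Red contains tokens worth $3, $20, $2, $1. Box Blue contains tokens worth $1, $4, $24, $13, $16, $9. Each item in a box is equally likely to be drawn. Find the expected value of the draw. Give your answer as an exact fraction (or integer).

173/18 dollars

E[X | Box Red] = (3 + 20 + 2 + 1)/4 = 13/2
E[X | Box Blue] = (1 + 4 + 24 + 13 + 16 + 9)/6 = 67/6
E[X] = (1/3)·13/2 + (2/3)·67/6 = 173/18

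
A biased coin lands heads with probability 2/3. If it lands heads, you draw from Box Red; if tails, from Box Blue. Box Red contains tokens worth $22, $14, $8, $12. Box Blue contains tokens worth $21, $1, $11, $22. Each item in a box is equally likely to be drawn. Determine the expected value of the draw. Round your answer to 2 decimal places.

E[X | Box Red] = (22 + 14 + 8 + 12)/4 = 14
E[X | Box Blue] = (21 + 1 + 11 + 22)/4 = 55/4
E[X] = (2/3)·14 + (1/3)·55/4 = 167/12 ≈ 13.92

$13.92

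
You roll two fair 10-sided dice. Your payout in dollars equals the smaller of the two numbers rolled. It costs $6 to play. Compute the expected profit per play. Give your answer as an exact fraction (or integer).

Distribution of the smaller of the two numbers rolled: 1 w.p. 19/100, 2 w.p. 17/100, 3 w.p. 3/20, 4 w.p. 13/100, 5 w.p. 11/100, 6 w.p. 9/100, …
E[payout] = (19/100)·1 + (17/100)·2 + (3/20)·3 + (13/100)·4 + (11/100)·5 + (9/100)·6 + (7/100)·7 + (1/20)·8 + (3/100)·9 + (1/100)·10 = 77/20
Expected profit = 77/20 − 6 = -43/20

-43/20 dollars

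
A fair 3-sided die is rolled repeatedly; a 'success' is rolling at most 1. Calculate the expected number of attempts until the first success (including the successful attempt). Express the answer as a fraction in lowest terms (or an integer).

For a geometric distribution, E[trials] = 1/p = 1/(1/3) = 3.

3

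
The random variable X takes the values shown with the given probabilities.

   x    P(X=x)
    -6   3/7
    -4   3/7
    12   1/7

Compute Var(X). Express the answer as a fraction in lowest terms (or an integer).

E[X] = (3/7)·(-6) + (3/7)·(-4) + (1/7)·12 = -18/7
E[X²] = (3/7)·36 + (3/7)·16 + (1/7)·144 = 300/7
Var(X) = 300/7 − (-18/7)² = 1776/49

1776/49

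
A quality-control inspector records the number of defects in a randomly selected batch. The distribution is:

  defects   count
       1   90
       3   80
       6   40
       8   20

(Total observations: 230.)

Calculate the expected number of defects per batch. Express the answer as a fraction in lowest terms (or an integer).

73/23

Total = 230, so P(defects=1) = 90/230, etc.
E[X] = (9/23)·1 + (8/23)·3 + (4/23)·6 + (2/23)·8
     = 73/23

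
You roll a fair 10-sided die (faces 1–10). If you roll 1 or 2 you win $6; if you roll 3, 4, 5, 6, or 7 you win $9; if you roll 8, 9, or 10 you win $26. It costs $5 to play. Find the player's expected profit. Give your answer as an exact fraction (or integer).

E[payout] = (1/5)·6 + (1/2)·9 + (3/10)·26 = 27/2
Expected profit = 27/2 − 5 = 17/2

17/2 dollars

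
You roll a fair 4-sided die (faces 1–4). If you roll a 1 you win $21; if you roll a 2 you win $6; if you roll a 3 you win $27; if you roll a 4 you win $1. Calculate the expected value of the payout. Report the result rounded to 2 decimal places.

E[payout] = (1/4)·1 + (1/4)·6 + (1/4)·21 + (1/4)·27 = 55/4
≈ $13.75

$13.75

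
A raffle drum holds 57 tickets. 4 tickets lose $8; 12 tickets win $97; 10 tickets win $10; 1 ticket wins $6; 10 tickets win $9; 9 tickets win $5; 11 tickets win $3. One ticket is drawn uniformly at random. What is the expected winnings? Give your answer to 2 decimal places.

E[payout] = (4/57)·(-8) + (12/57)·97 + (10/57)·10 + (1/57)·6 + (10/57)·9 + (9/57)·5 + (11/57)·3 = 74/3
≈ $24.67

$24.67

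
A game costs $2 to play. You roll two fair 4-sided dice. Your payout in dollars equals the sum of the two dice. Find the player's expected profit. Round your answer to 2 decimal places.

Distribution of the sum of the two dice: 2 w.p. 1/16, 3 w.p. 1/8, 4 w.p. 3/16, 5 w.p. 1/4, 6 w.p. 3/16, 7 w.p. 1/8, …
E[payout] = (1/16)·2 + (1/8)·3 + (3/16)·4 + (1/4)·5 + (3/16)·6 + (1/8)·7 + (1/16)·8 = 5
Expected profit = 5 − 2 = 3 ≈ $3.00

$3.00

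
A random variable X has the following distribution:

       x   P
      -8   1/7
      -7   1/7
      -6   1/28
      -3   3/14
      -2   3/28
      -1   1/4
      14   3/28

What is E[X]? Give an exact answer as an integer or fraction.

-55/28

E[X] = (1/7)·(-8) + (1/7)·(-7) + (1/28)·(-6) + (3/14)·(-3) + (3/28)·(-2) + (1/4)·(-1) + (3/28)·14
     = -55/28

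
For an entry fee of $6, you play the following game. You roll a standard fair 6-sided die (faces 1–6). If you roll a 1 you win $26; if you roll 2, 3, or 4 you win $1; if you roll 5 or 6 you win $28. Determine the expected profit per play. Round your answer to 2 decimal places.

E[payout] = (1/2)·1 + (1/6)·26 + (1/3)·28 = 85/6
Expected profit = 85/6 − 6 = 49/6 ≈ $8.17

$8.17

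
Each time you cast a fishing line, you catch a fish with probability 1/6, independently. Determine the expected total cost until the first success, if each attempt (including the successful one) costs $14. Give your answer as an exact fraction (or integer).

$84

E[#attempts] = 1/p = 6; E[cost] = 14·6 = 84.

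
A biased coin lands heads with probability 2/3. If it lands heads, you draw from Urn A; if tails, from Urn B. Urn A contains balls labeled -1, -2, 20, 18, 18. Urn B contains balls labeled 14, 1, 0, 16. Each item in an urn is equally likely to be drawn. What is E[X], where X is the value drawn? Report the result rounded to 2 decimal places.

E[X | Urn A] = (-1 − 2 + 20 + 18 + 18)/5 = 53/5
E[X | Urn B] = (14 + 1 + 0 + 16)/4 = 31/4
E[X] = (2/3)·53/5 + (1/3)·31/4 = 193/20 ≈ 9.65

9.65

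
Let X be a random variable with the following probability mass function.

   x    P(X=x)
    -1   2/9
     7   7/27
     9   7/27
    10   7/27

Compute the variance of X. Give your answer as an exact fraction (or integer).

12656/729

E[X] = (2/9)·(-1) + (7/27)·7 + (7/27)·9 + (7/27)·10 = 176/27
E[X²] = (2/9)·1 + (7/27)·49 + (7/27)·81 + (7/27)·100 = 1616/27
Var(X) = 1616/27 − (176/27)² = 12656/729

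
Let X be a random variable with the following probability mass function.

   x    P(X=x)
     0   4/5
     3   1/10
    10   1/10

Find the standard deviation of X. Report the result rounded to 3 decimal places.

3.035

E[X] = 13/10, E[X²] = 109/10
Var(X) = E[X²] − (E[X])² = 109/10 − 169/100 = 921/100
SD(X) = √(921/100) ≈ 3.035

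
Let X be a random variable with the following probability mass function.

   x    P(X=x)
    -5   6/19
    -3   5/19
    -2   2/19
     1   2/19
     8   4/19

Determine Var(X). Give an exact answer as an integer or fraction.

8534/361

E[X] = (6/19)·(-5) + (5/19)·(-3) + (2/19)·(-2) + (2/19)·1 + (4/19)·8 = -15/19
E[X²] = (6/19)·25 + (5/19)·9 + (2/19)·4 + (2/19)·1 + (4/19)·64 = 461/19
Var(X) = 461/19 − (-15/19)² = 8534/361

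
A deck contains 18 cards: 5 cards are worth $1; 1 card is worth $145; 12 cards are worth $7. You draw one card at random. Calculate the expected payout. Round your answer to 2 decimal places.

$13.00

E[payout] = (5/18)·1 + (1/18)·145 + (12/18)·7 = 13
≈ $13.00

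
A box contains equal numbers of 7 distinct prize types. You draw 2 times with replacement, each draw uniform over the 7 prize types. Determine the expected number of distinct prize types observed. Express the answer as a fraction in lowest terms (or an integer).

13/7

Let Xⱼ=1 if type j appears at least once. P(Xⱼ=1) = 1 − ((7−1)/7)^2 = 13/49.
E[#distinct] = 7·13/49 = 13/7.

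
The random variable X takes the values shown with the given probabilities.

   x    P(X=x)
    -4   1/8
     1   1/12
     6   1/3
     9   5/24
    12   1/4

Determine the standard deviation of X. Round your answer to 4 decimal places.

5.0248

E[X] = 155/24, E[X²] = 1607/24
Var(X) = E[X²] − (E[X])² = 1607/24 − 24025/576 = 14543/576
SD(X) = √(14543/576) ≈ 5.0248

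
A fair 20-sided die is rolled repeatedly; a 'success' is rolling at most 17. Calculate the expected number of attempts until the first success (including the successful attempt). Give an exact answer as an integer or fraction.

For a geometric distribution, E[trials] = 1/p = 1/(17/20) = 20/17.

20/17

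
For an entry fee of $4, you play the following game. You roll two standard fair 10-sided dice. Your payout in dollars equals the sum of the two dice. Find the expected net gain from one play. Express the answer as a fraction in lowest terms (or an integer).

$7

Distribution of the sum of the two dice: 2 w.p. 1/100, 3 w.p. 1/50, 4 w.p. 3/100, 5 w.p. 1/25, 6 w.p. 1/20, 7 w.p. 3/50, …
E[payout] = (1/100)·2 + (1/50)·3 + (3/100)·4 + (1/25)·5 + (1/20)·6 + (3/50)·7 + (7/100)·8 + (2/25)·9 + (9/100)·10 + (1/10)·11 + (9/100)·12 + (2/25)·13 + (7/100)·14 + (3/50)·15 + (1/20)·16 + (1/25)·17 + (3/100)·18 + (1/50)·19 + (1/100)·20 = 11
Expected profit = 11 − 4 = 7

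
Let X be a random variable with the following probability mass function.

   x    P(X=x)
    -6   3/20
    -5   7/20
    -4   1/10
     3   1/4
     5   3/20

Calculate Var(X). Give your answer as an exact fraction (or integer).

7739/400

E[X] = (3/20)·(-6) + (7/20)·(-5) + (1/10)·(-4) + (1/4)·3 + (3/20)·5 = -31/20
E[X²] = (3/20)·36 + (7/20)·25 + (1/10)·16 + (1/4)·9 + (3/20)·25 = 87/4
Var(X) = 87/4 − (-31/20)² = 7739/400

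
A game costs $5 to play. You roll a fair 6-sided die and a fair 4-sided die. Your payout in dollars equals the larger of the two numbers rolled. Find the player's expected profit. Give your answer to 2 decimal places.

-$1.08

Distribution of the larger of the two numbers rolled: 1 w.p. 1/24, 2 w.p. 1/8, 3 w.p. 5/24, 4 w.p. 7/24, 5 w.p. 1/6, 6 w.p. 1/6
E[payout] = (1/24)·1 + (1/8)·2 + (5/24)·3 + (7/24)·4 + (1/6)·5 + (1/6)·6 = 47/12
Expected profit = 47/12 − 5 = -13/12 ≈ -$1.08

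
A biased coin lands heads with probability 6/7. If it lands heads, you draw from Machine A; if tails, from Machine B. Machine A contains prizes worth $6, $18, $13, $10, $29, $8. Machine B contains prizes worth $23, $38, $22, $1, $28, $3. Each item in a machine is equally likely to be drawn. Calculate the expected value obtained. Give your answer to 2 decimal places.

E[X | Machine A] = (6 + 18 + 13 + 10 + 29 + 8)/6 = 14
E[X | Machine B] = (23 + 38 + 22 + 1 + 28 + 3)/6 = 115/6
E[X] = (6/7)·14 + (1/7)·115/6 = 619/42 ≈ 14.74

$14.74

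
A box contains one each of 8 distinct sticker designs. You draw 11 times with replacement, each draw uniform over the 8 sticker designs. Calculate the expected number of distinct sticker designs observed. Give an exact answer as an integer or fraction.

6612607849/1073741824

Let Xⱼ=1 if type j appears at least once. P(Xⱼ=1) = 1 − ((8−1)/8)^11 = 6612607849/8589934592.
E[#distinct] = 8·6612607849/8589934592 = 6612607849/1073741824.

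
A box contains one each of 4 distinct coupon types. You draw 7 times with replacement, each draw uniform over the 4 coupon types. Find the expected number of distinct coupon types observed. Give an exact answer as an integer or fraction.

Let Xⱼ=1 if type j appears at least once. P(Xⱼ=1) = 1 − ((4−1)/4)^7 = 14197/16384.
E[#distinct] = 4·14197/16384 = 14197/4096.

14197/4096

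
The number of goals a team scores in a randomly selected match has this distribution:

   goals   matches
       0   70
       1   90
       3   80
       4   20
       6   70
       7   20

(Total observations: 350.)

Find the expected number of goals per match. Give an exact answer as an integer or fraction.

97/35

Total = 350, so P(goals=0) = 70/350, etc.
E[X] = (1/5)·0 + (9/35)·1 + (8/35)·3 + (2/35)·4 + (1/5)·6 + (2/35)·7
     = 97/35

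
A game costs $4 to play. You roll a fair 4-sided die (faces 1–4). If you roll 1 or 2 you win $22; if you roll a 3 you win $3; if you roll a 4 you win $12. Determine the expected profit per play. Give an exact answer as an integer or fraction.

43/4 dollars

E[payout] = (1/4)·3 + (1/4)·12 + (1/2)·22 = 59/4
Expected profit = 59/4 − 4 = 43/4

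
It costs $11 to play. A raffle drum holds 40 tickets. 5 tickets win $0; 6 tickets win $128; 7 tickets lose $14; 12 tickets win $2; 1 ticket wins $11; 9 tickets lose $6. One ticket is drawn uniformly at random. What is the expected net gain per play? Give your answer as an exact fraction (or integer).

E[payout] = (5/40)·0 + (6/40)·128 + (7/40)·(-14) + (12/40)·2 + (1/40)·11 + (9/40)·(-6) = 651/40
Expected profit = 651/40 − 11 = 211/40

211/40 dollars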